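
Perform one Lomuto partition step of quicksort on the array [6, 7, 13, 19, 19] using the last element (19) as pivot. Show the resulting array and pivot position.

Lomuto partition with pivot = 19:

Initial array: [6, 7, 13, 19, 19]

arr[0]=6 <= 19: swap with position 0, array becomes [6, 7, 13, 19, 19]
arr[1]=7 <= 19: swap with position 1, array becomes [6, 7, 13, 19, 19]
arr[2]=13 <= 19: swap with position 2, array becomes [6, 7, 13, 19, 19]
arr[3]=19 <= 19: swap with position 3, array becomes [6, 7, 13, 19, 19]

Place pivot at position 4: [6, 7, 13, 19, 19]
Pivot position: 4

After partitioning with pivot 19, the array becomes [6, 7, 13, 19, 19]. The pivot is placed at index 4. All elements to the left of the pivot are <= 19, and all elements to the right are > 19.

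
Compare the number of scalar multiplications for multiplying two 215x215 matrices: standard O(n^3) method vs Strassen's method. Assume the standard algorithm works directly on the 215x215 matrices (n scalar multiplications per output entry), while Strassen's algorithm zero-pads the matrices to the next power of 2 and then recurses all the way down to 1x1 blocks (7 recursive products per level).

Matrix multiplication for 215x215 matrices:

Strassen's algorithm requires power-of-2 dimensions. Pad 215x215 to 256x256 (next power of 2).

Standard algorithm: 215^3 = 9938375 multiplications
Strassen's algorithm: 7^(log2(256)) = 7^8 = 5764801 multiplications
Savings: 9938375 - 5764801 = 4173574 multiplications

Standard: 9938375 multiplications (215^3). Strassen: 5764801 multiplications (7^8, after padding to 256x256). Strassen reduces 8 recursive multiplications to 7 at each level.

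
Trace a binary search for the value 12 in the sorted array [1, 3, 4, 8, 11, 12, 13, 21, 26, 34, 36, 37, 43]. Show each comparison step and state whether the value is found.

Binary search for 12 in [1, 3, 4, 8, 11, 12, 13, 21, 26, 34, 36, 37, 43]:

lo=0, hi=12, mid=6, arr[mid]=13 -> 13 > 12, search left half
lo=0, hi=5, mid=2, arr[mid]=4 -> 4 < 12, search right half
lo=3, hi=5, mid=4, arr[mid]=11 -> 11 < 12, search right half
lo=5, hi=5, mid=5, arr[mid]=12 -> Found target at index 5!

Binary search finds 12 at index 5 after 4 comparisons. The search repeatedly halves the search space by comparing with the middle element.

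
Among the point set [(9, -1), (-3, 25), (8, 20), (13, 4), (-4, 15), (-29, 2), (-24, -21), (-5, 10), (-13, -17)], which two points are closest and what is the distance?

Computing all pairwise distances among 9 points:

d((9, -1), (-3, 25)) = 28.6356
d((9, -1), (8, 20)) = 21.0238
d((9, -1), (13, 4)) = 6.4031
d((9, -1), (-4, 15)) = 20.6155
d((9, -1), (-29, 2)) = 38.1182
d((9, -1), (-24, -21)) = 38.5876
d((9, -1), (-5, 10)) = 17.8045
d((9, -1), (-13, -17)) = 27.2029
d((-3, 25), (8, 20)) = 12.083
d((-3, 25), (13, 4)) = 26.4008
d((-3, 25), (-4, 15)) = 10.0499
d((-3, 25), (-29, 2)) = 34.7131
d((-3, 25), (-24, -21)) = 50.5668
d((-3, 25), (-5, 10)) = 15.1327
d((-3, 25), (-13, -17)) = 43.1741
d((8, 20), (13, 4)) = 16.7631
d((8, 20), (-4, 15)) = 13.0
d((8, 20), (-29, 2)) = 41.1461
d((8, 20), (-24, -21)) = 52.0096
d((8, 20), (-5, 10)) = 16.4012
d((8, 20), (-13, -17)) = 42.5441
d((13, 4), (-4, 15)) = 20.2485
d((13, 4), (-29, 2)) = 42.0476
d((13, 4), (-24, -21)) = 44.6542
d((13, 4), (-5, 10)) = 18.9737
d((13, 4), (-13, -17)) = 33.4215
d((-4, 15), (-29, 2)) = 28.178
d((-4, 15), (-24, -21)) = 41.1825
d((-4, 15), (-5, 10)) = 5.099 <-- minimum
d((-4, 15), (-13, -17)) = 33.2415
d((-29, 2), (-24, -21)) = 23.5372
d((-29, 2), (-5, 10)) = 25.2982
d((-29, 2), (-13, -17)) = 24.8395
d((-24, -21), (-5, 10)) = 36.3593
d((-24, -21), (-13, -17)) = 11.7047
d((-5, 10), (-13, -17)) = 28.1603

Closest pair: (-4, 15) and (-5, 10) with distance 5.099

The closest pair is (-4, 15) and (-5, 10) with Euclidean distance 5.099. For 9 points, brute-force pairwise comparison is shown above. For large n, the divide-and-conquer algorithm (sort by x, recurse on halves, check the dividing strip) achieves O(n log n).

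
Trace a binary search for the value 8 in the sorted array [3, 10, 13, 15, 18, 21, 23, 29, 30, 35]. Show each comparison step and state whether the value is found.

Binary search for 8 in [3, 10, 13, 15, 18, 21, 23, 29, 30, 35]:

lo=0, hi=9, mid=4, arr[mid]=18 -> 18 > 8, search left half
lo=0, hi=3, mid=1, arr[mid]=10 -> 10 > 8, search left half
lo=0, hi=0, mid=0, arr[mid]=3 -> 3 < 8, search right half
lo=1 > hi=0, target 8 not found

Binary search determines that 8 is not in the array after 3 comparisons. The search space was exhausted without finding the target.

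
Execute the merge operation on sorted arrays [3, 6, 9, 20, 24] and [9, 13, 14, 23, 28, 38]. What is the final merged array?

Merging process:

Compare 3 vs 9: take 3 from left. Merged: [3]
Compare 6 vs 9: take 6 from left. Merged: [3, 6]
Compare 9 vs 9: take 9 from left. Merged: [3, 6, 9]
Compare 20 vs 9: take 9 from right. Merged: [3, 6, 9, 9]
Compare 20 vs 13: take 13 from right. Merged: [3, 6, 9, 9, 13]
Compare 20 vs 14: take 14 from right. Merged: [3, 6, 9, 9, 13, 14]
Compare 20 vs 23: take 20 from left. Merged: [3, 6, 9, 9, 13, 14, 20]
Compare 24 vs 23: take 23 from right. Merged: [3, 6, 9, 9, 13, 14, 20, 23]
Compare 24 vs 28: take 24 from left. Merged: [3, 6, 9, 9, 13, 14, 20, 23, 24]
Append remaining from right: [28, 38]. Merged: [3, 6, 9, 9, 13, 14, 20, 23, 24, 28, 38]

Final merged array: [3, 6, 9, 9, 13, 14, 20, 23, 24, 28, 38]
Total comparisons: 9

The merged array is [3, 6, 9, 9, 13, 14, 20, 23, 24, 28, 38], requiring 9 comparisons. The merge step runs in O(n) time where n is the total number of elements.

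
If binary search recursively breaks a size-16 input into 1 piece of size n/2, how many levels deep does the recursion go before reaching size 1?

For divide and conquer with division factor 2:

Problem sizes at each level:
Level 0: 16
Level 1: 8
Level 2: 4
Level 3: 2
Level 4: 1

The root is level 0 and the size-1 base case is level 4 (the tree spans levels 0 through 4, i.e. 5 levels counting the root), so the depth is the number of divisions: log_2(16) = 4

The recursion tree depth is log_2(16) = 4. At each level, the problem size is divided by 2, so it takes 4 divisions to reduce to a base case of size 1. The algorithm makes 1 recursive call at each level.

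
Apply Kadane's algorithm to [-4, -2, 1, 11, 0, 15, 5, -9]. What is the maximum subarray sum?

Using Kadane's algorithm on [-4, -2, 1, 11, 0, 15, 5, -9]:

Scanning through the array:
Position 1 (value -2): max_ending_here = -2, max_so_far = -2
Position 2 (value 1): max_ending_here = 1, max_so_far = 1
Position 3 (value 11): max_ending_here = 12, max_so_far = 12
Position 4 (value 0): max_ending_here = 12, max_so_far = 12
Position 5 (value 15): max_ending_here = 27, max_so_far = 27
Position 6 (value 5): max_ending_here = 32, max_so_far = 32
Position 7 (value -9): max_ending_here = 23, max_so_far = 32

Maximum subarray: [1, 11, 0, 15, 5]
Maximum sum: 32

The maximum subarray is [1, 11, 0, 15, 5] with sum 32. This subarray runs from index 2 to index 6.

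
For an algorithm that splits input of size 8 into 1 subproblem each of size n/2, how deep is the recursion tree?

For divide and conquer with division factor 2:

Problem sizes at each level:
Level 0: 8
Level 1: 4
Level 2: 2
Level 3: 1

The root is level 0 and the size-1 base case is level 3 (the tree spans levels 0 through 3, i.e. 4 levels counting the root), so the depth is the number of divisions: log_2(8) = 3

The recursion tree depth is log_2(8) = 3. At each level, the problem size is divided by 2, so it takes 3 divisions to reduce to a base case of size 1. The algorithm makes 1 recursive call at each level.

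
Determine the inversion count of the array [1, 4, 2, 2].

Finding inversions in [1, 4, 2, 2]:

(1, 2): arr[1]=4 > arr[2]=2
(1, 3): arr[1]=4 > arr[3]=2

Total inversions: 2

The array has 2 inversion(s): (1,2), (1,3). Each pair (i,j) satisfies i < j and arr[i] > arr[j].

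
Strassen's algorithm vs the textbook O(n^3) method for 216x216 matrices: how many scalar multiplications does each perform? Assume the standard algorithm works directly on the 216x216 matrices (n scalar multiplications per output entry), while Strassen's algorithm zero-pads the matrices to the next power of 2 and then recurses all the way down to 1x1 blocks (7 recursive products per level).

Matrix multiplication for 216x216 matrices:

Strassen's algorithm requires power-of-2 dimensions. Pad 216x216 to 256x256 (next power of 2).

Standard algorithm: 216^3 = 10077696 multiplications
Strassen's algorithm: 7^(log2(256)) = 7^8 = 5764801 multiplications
Savings: 10077696 - 5764801 = 4312895 multiplications

Standard: 10077696 multiplications (216^3). Strassen: 5764801 multiplications (7^8, after padding to 256x256). Strassen reduces 8 recursive multiplications to 7 at each level.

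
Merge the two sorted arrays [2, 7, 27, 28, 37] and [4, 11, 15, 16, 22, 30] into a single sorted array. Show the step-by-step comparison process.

Merging process:

Compare 2 vs 4: take 2 from left. Merged: [2]
Compare 7 vs 4: take 4 from right. Merged: [2, 4]
Compare 7 vs 11: take 7 from left. Merged: [2, 4, 7]
Compare 27 vs 11: take 11 from right. Merged: [2, 4, 7, 11]
Compare 27 vs 15: take 15 from right. Merged: [2, 4, 7, 11, 15]
Compare 27 vs 16: take 16 from right. Merged: [2, 4, 7, 11, 15, 16]
Compare 27 vs 22: take 22 from right. Merged: [2, 4, 7, 11, 15, 16, 22]
Compare 27 vs 30: take 27 from left. Merged: [2, 4, 7, 11, 15, 16, 22, 27]
Compare 28 vs 30: take 28 from left. Merged: [2, 4, 7, 11, 15, 16, 22, 27, 28]
Compare 37 vs 30: take 30 from right. Merged: [2, 4, 7, 11, 15, 16, 22, 27, 28, 30]
Append remaining from left: [37]. Merged: [2, 4, 7, 11, 15, 16, 22, 27, 28, 30, 37]

Final merged array: [2, 4, 7, 11, 15, 16, 22, 27, 28, 30, 37]
Total comparisons: 10

The merged array is [2, 4, 7, 11, 15, 16, 22, 27, 28, 30, 37], requiring 10 comparisons. The merge step runs in O(n) time where n is the total number of elements.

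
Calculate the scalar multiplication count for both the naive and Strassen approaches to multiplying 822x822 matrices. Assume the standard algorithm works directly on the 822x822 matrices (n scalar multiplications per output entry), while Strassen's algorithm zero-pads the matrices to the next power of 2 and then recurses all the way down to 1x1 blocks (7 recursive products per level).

Matrix multiplication for 822x822 matrices:

Strassen's algorithm requires power-of-2 dimensions. Pad 822x822 to 1024x1024 (next power of 2).

Standard algorithm: 822^3 = 555412248 multiplications
Strassen's algorithm: 7^(log2(1024)) = 7^10 = 282475249 multiplications
Savings: 555412248 - 282475249 = 272936999 multiplications

Standard: 555412248 multiplications (822^3). Strassen: 282475249 multiplications (7^10, after padding to 1024x1024). Strassen reduces 8 recursive multiplications to 7 at each level.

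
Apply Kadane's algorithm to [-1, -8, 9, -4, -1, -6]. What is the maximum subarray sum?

Using Kadane's algorithm on [-1, -8, 9, -4, -1, -6]:

Scanning through the array:
Position 1 (value -8): max_ending_here = -8, max_so_far = -1
Position 2 (value 9): max_ending_here = 9, max_so_far = 9
Position 3 (value -4): max_ending_here = 5, max_so_far = 9
Position 4 (value -1): max_ending_here = 4, max_so_far = 9
Position 5 (value -6): max_ending_here = -2, max_so_far = 9

Maximum subarray: [9]
Maximum sum: 9

The maximum subarray is [9] with sum 9. This subarray runs from index 2 to index 2.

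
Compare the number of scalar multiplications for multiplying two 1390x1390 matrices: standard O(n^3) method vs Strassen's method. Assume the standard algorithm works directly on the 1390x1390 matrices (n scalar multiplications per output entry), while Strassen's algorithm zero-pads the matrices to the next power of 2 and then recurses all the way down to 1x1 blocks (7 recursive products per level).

Matrix multiplication for 1390x1390 matrices:

Strassen's algorithm requires power-of-2 dimensions. Pad 1390x1390 to 2048x2048 (next power of 2).

Standard algorithm: 1390^3 = 2685619000 multiplications
Strassen's algorithm: 7^(log2(2048)) = 7^11 = 1977326743 multiplications
Savings: 2685619000 - 1977326743 = 708292257 multiplications

Standard: 2685619000 multiplications (1390^3). Strassen: 1977326743 multiplications (7^11, after padding to 2048x2048). Strassen reduces 8 recursive multiplications to 7 at each level.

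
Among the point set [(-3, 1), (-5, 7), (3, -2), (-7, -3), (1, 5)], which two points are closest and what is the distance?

Computing all pairwise distances among 5 points:

d((-3, 1), (-5, 7)) = 6.3246
d((-3, 1), (3, -2)) = 6.7082
d((-3, 1), (-7, -3)) = 5.6569 <-- minimum
d((-3, 1), (1, 5)) = 5.6569 <-- minimum
d((-5, 7), (3, -2)) = 12.0416
d((-5, 7), (-7, -3)) = 10.198
d((-5, 7), (1, 5)) = 6.3246
d((3, -2), (-7, -3)) = 10.0499
d((3, -2), (1, 5)) = 7.2801
d((-7, -3), (1, 5)) = 11.3137

Minimum distance: 5.6569 (tie among 2 pairs: (-3, 1) and (-7, -3); (-3, 1) and (1, 5))

The minimum Euclidean distance is 5.6569. There is a tie: 2 pairs achieve this minimum — (-3, 1) and (-7, -3); (-3, 1) and (1, 5). Any of these is a valid closest pair. For 5 points, brute-force pairwise comparison is shown above. For large n, the divide-and-conquer algorithm (sort by x, recurse on halves, check the dividing strip) achieves O(n log n).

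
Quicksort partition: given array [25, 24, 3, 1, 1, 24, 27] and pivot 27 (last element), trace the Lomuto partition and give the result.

Lomuto partition with pivot = 27:

Initial array: [25, 24, 3, 1, 1, 24, 27]

arr[0]=25 <= 27: swap with position 0, array becomes [25, 24, 3, 1, 1, 24, 27]
arr[1]=24 <= 27: swap with position 1, array becomes [25, 24, 3, 1, 1, 24, 27]
arr[2]=3 <= 27: swap with position 2, array becomes [25, 24, 3, 1, 1, 24, 27]
arr[3]=1 <= 27: swap with position 3, array becomes [25, 24, 3, 1, 1, 24, 27]
arr[4]=1 <= 27: swap with position 4, array becomes [25, 24, 3, 1, 1, 24, 27]
arr[5]=24 <= 27: swap with position 5, array becomes [25, 24, 3, 1, 1, 24, 27]

Place pivot at position 6: [25, 24, 3, 1, 1, 24, 27]
Pivot position: 6

After partitioning with pivot 27, the array becomes [25, 24, 3, 1, 1, 24, 27]. The pivot is placed at index 6. All elements to the left of the pivot are <= 27, and all elements to the right are > 27.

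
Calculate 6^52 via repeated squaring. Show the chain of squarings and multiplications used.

Computing 6^52 by squaring (build up from 6^1; each line after the first costs one multiplication):

6^1 = 6
6^2 = (6^1)^2 = 6^2 = 36
6^3 = 6 * 6^2 = 6 * 36 = 216
6^6 = (6^3)^2 = 216^2 = 46656
6^12 = (6^6)^2 = 46656^2 = 2176782336
6^13 = 6 * 6^12 = 6 * 2176782336 = 13060694016
6^26 = (6^13)^2 = 13060694016^2 = 170581728179578208256
6^52 = (6^26)^2 = 170581728179578208256^2 = 29098125988731506183153025616435306561536

Result: 29098125988731506183153025616435306561536
Multiplications needed: 7 (7 lines after 6^1)

6^52 = 29098125988731506183153025616435306561536. Using exponentiation by squaring, this requires 7 multiplications. The key idea: if the exponent is even, square the half-power; if odd, multiply by the base once.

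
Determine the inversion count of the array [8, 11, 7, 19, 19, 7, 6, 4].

Finding inversions in [8, 11, 7, 19, 19, 7, 6, 4]:

(0, 2): arr[0]=8 > arr[2]=7
(0, 5): arr[0]=8 > arr[5]=7
(0, 6): arr[0]=8 > arr[6]=6
(0, 7): arr[0]=8 > arr[7]=4
(1, 2): arr[1]=11 > arr[2]=7
(1, 5): arr[1]=11 > arr[5]=7
(1, 6): arr[1]=11 > arr[6]=6
(1, 7): arr[1]=11 > arr[7]=4
(2, 6): arr[2]=7 > arr[6]=6
(2, 7): arr[2]=7 > arr[7]=4
(3, 5): arr[3]=19 > arr[5]=7
(3, 6): arr[3]=19 > arr[6]=6
(3, 7): arr[3]=19 > arr[7]=4
(4, 5): arr[4]=19 > arr[5]=7
(4, 6): arr[4]=19 > arr[6]=6
(4, 7): arr[4]=19 > arr[7]=4
(5, 6): arr[5]=7 > arr[6]=6
(5, 7): arr[5]=7 > arr[7]=4
(6, 7): arr[6]=6 > arr[7]=4

Total inversions: 19

The array has 19 inversion(s): (0,2), (0,5), (0,6), (0,7), (1,2), (1,5), (1,6), (1,7), (2,6), (2,7), (3,5), (3,6), (3,7), (4,5), (4,6), (4,7), (5,6), (5,7), (6,7). Each pair (i,j) satisfies i < j and arr[i] > arr[j].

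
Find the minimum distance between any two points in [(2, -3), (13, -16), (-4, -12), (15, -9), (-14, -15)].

Computing all pairwise distances among 5 points:

d((2, -3), (13, -16)) = 17.0294
d((2, -3), (-4, -12)) = 10.8167
d((2, -3), (15, -9)) = 14.3178
d((2, -3), (-14, -15)) = 20.0
d((13, -16), (-4, -12)) = 17.4642
d((13, -16), (15, -9)) = 7.2801 <-- minimum
d((13, -16), (-14, -15)) = 27.0185
d((-4, -12), (15, -9)) = 19.2354
d((-4, -12), (-14, -15)) = 10.4403
d((15, -9), (-14, -15)) = 29.6142

Closest pair: (13, -16) and (15, -9) with distance 7.2801

The closest pair is (13, -16) and (15, -9) with Euclidean distance 7.2801. For 5 points, brute-force pairwise comparison is shown above. For large n, the divide-and-conquer algorithm (sort by x, recurse on halves, check the dividing strip) achieves O(n log n).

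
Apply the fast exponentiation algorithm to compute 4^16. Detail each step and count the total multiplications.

Computing 4^16 by squaring (build up from 4^1; each line after the first costs one multiplication):

4^1 = 4
4^2 = (4^1)^2 = 4^2 = 16
4^4 = (4^2)^2 = 16^2 = 256
4^8 = (4^4)^2 = 256^2 = 65536
4^16 = (4^8)^2 = 65536^2 = 4294967296

Result: 4294967296
Multiplications needed: 4 (4 lines after 4^1)

4^16 = 4294967296. Using exponentiation by squaring, this requires 4 multiplications. The key idea: if the exponent is even, square the half-power; if odd, multiply by the base once.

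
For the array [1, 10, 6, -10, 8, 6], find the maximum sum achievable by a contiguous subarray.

Using Kadane's algorithm on [1, 10, 6, -10, 8, 6]:

Scanning through the array:
Position 1 (value 10): max_ending_here = 11, max_so_far = 11
Position 2 (value 6): max_ending_here = 17, max_so_far = 17
Position 3 (value -10): max_ending_here = 7, max_so_far = 17
Position 4 (value 8): max_ending_here = 15, max_so_far = 17
Position 5 (value 6): max_ending_here = 21, max_so_far = 21

Maximum subarray: [1, 10, 6, -10, 8, 6]
Maximum sum: 21

The maximum subarray is [1, 10, 6, -10, 8, 6] with sum 21. This subarray runs from index 0 to index 5.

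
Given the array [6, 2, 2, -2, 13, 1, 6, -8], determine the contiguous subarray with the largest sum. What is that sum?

Using Kadane's algorithm on [6, 2, 2, -2, 13, 1, 6, -8]:

Scanning through the array:
Position 1 (value 2): max_ending_here = 8, max_so_far = 8
Position 2 (value 2): max_ending_here = 10, max_so_far = 10
Position 3 (value -2): max_ending_here = 8, max_so_far = 10
Position 4 (value 13): max_ending_here = 21, max_so_far = 21
Position 5 (value 1): max_ending_here = 22, max_so_far = 22
Position 6 (value 6): max_ending_here = 28, max_so_far = 28
Position 7 (value -8): max_ending_here = 20, max_so_far = 28

Maximum subarray: [6, 2, 2, -2, 13, 1, 6]
Maximum sum: 28

The maximum subarray is [6, 2, 2, -2, 13, 1, 6] with sum 28. This subarray runs from index 0 to index 6.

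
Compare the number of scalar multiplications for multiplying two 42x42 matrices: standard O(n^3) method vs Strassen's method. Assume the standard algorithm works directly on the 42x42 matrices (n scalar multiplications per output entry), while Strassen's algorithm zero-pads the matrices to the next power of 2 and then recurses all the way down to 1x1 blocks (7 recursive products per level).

Matrix multiplication for 42x42 matrices:

Strassen's algorithm requires power-of-2 dimensions. Pad 42x42 to 64x64 (next power of 2).

Standard algorithm: 42^3 = 74088 multiplications
Strassen's algorithm: 7^(log2(64)) = 7^6 = 117649 multiplications
Difference: 74088 - 117649 = -43561 (Strassen uses MORE here due to padding overhead — for small or just-over-power-of-2 n, padding can outweigh the per-level savings)

Standard: 74088 multiplications (42^3). Strassen: 117649 multiplications (7^6, after padding to 64x64). Strassen reduces 8 recursive multiplications to 7 at each level.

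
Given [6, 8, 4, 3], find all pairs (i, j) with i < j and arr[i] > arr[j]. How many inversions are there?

Finding inversions in [6, 8, 4, 3]:

(0, 2): arr[0]=6 > arr[2]=4
(0, 3): arr[0]=6 > arr[3]=3
(1, 2): arr[1]=8 > arr[2]=4
(1, 3): arr[1]=8 > arr[3]=3
(2, 3): arr[2]=4 > arr[3]=3

Total inversions: 5

The array has 5 inversion(s): (0,2), (0,3), (1,2), (1,3), (2,3). Each pair (i,j) satisfies i < j and arr[i] > arr[j].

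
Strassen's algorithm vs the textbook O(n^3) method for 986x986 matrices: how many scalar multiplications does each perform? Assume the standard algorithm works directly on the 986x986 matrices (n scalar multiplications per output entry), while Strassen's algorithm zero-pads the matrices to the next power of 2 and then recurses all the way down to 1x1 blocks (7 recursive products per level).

Matrix multiplication for 986x986 matrices:

Strassen's algorithm requires power-of-2 dimensions. Pad 986x986 to 1024x1024 (next power of 2).

Standard algorithm: 986^3 = 958585256 multiplications
Strassen's algorithm: 7^(log2(1024)) = 7^10 = 282475249 multiplications
Savings: 958585256 - 282475249 = 676110007 multiplications

Standard: 958585256 multiplications (986^3). Strassen: 282475249 multiplications (7^10, after padding to 1024x1024). Strassen reduces 8 recursive multiplications to 7 at each level.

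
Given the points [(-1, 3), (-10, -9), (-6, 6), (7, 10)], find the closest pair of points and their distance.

Computing all pairwise distances among 4 points:

d((-1, 3), (-10, -9)) = 15.0
d((-1, 3), (-6, 6)) = 5.831 <-- minimum
d((-1, 3), (7, 10)) = 10.6301
d((-10, -9), (-6, 6)) = 15.5242
d((-10, -9), (7, 10)) = 25.4951
d((-6, 6), (7, 10)) = 13.6015

Closest pair: (-1, 3) and (-6, 6) with distance 5.831

The closest pair is (-1, 3) and (-6, 6) with Euclidean distance 5.831. For 4 points, brute-force pairwise comparison is shown above. For large n, the divide-and-conquer algorithm (sort by x, recurse on halves, check the dividing strip) achieves O(n log n).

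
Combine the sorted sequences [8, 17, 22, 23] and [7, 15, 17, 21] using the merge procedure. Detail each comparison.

Merging process:

Compare 8 vs 7: take 7 from right. Merged: [7]
Compare 8 vs 15: take 8 from left. Merged: [7, 8]
Compare 17 vs 15: take 15 from right. Merged: [7, 8, 15]
Compare 17 vs 17: take 17 from left. Merged: [7, 8, 15, 17]
Compare 22 vs 17: take 17 from right. Merged: [7, 8, 15, 17, 17]
Compare 22 vs 21: take 21 from right. Merged: [7, 8, 15, 17, 17, 21]
Append remaining from left: [22, 23]. Merged: [7, 8, 15, 17, 17, 21, 22, 23]

Final merged array: [7, 8, 15, 17, 17, 21, 22, 23]
Total comparisons: 6

The merged array is [7, 8, 15, 17, 17, 21, 22, 23], requiring 6 comparisons. The merge step runs in O(n) time where n is the total number of elements.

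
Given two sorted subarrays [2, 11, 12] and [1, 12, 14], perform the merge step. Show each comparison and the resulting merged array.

Merging process:

Compare 2 vs 1: take 1 from right. Merged: [1]
Compare 2 vs 12: take 2 from left. Merged: [1, 2]
Compare 11 vs 12: take 11 from left. Merged: [1, 2, 11]
Compare 12 vs 12: take 12 from left. Merged: [1, 2, 11, 12]
Append remaining from right: [12, 14]. Merged: [1, 2, 11, 12, 12, 14]

Final merged array: [1, 2, 11, 12, 12, 14]
Total comparisons: 4

The merged array is [1, 2, 11, 12, 12, 14], requiring 4 comparisons. The merge step runs in O(n) time where n is the total number of elements.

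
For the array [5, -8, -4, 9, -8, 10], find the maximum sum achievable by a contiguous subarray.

Using Kadane's algorithm on [5, -8, -4, 9, -8, 10]:

Scanning through the array:
Position 1 (value -8): max_ending_here = -3, max_so_far = 5
Position 2 (value -4): max_ending_here = -4, max_so_far = 5
Position 3 (value 9): max_ending_here = 9, max_so_far = 9
Position 4 (value -8): max_ending_here = 1, max_so_far = 9
Position 5 (value 10): max_ending_here = 11, max_so_far = 11

Maximum subarray: [9, -8, 10]
Maximum sum: 11

The maximum subarray is [9, -8, 10] with sum 11. This subarray runs from index 3 to index 5.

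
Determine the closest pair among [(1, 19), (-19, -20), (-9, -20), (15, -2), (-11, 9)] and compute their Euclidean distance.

Computing all pairwise distances among 5 points:

d((1, 19), (-19, -20)) = 43.8292
d((1, 19), (-9, -20)) = 40.2616
d((1, 19), (15, -2)) = 25.2389
d((1, 19), (-11, 9)) = 15.6205
d((-19, -20), (-9, -20)) = 10.0 <-- minimum
d((-19, -20), (15, -2)) = 38.4708
d((-19, -20), (-11, 9)) = 30.0832
d((-9, -20), (15, -2)) = 30.0
d((-9, -20), (-11, 9)) = 29.0689
d((15, -2), (-11, 9)) = 28.2312

Closest pair: (-19, -20) and (-9, -20) with distance 10.0

The closest pair is (-19, -20) and (-9, -20) with Euclidean distance 10.0. For 5 points, brute-force pairwise comparison is shown above. For large n, the divide-and-conquer algorithm (sort by x, recurse on halves, check the dividing strip) achieves O(n log n).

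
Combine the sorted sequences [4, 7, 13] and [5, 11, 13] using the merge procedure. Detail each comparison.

Merging process:

Compare 4 vs 5: take 4 from left. Merged: [4]
Compare 7 vs 5: take 5 from right. Merged: [4, 5]
Compare 7 vs 11: take 7 from left. Merged: [4, 5, 7]
Compare 13 vs 11: take 11 from right. Merged: [4, 5, 7, 11]
Compare 13 vs 13: take 13 from left. Merged: [4, 5, 7, 11, 13]
Append remaining from right: [13]. Merged: [4, 5, 7, 11, 13, 13]

Final merged array: [4, 5, 7, 11, 13, 13]
Total comparisons: 5

The merged array is [4, 5, 7, 11, 13, 13], requiring 5 comparisons. The merge step runs in O(n) time where n is the total number of elements.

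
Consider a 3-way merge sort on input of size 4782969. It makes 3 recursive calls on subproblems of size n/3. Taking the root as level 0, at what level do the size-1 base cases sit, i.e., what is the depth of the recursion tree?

For divide and conquer with division factor 3:

Problem sizes at each level:
Level 0: 4782969
Level 1: 1594323
Level 2: 531441
Level 3: 177147
Level 4: 59049
Level 5: 19683
Level 6: 6561
Level 7: 2187
Level 8: 729
Level 9: 243
Level 10: 81
Level 11: 27
Level 12: 9
Level 13: 3
Level 14: 1

The root is level 0 and the size-1 base case is level 14 (the tree spans levels 0 through 14, i.e. 15 levels counting the root), so the depth is the number of divisions: log_3(4782969) = 14

The recursion tree depth is log_3(4782969) = 14. At each level, the problem size is divided by 3, so it takes 14 divisions to reduce to a base case of size 1. The algorithm makes 3 recursive calls at each level.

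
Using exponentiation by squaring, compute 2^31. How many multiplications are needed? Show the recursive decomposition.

Computing 2^31 by squaring (build up from 2^1; each line after the first costs one multiplication):

2^1 = 2
2^2 = (2^1)^2 = 2^2 = 4
2^3 = 2 * 2^2 = 2 * 4 = 8
2^6 = (2^3)^2 = 8^2 = 64
2^7 = 2 * 2^6 = 2 * 64 = 128
2^14 = (2^7)^2 = 128^2 = 16384
2^15 = 2 * 2^14 = 2 * 16384 = 32768
2^30 = (2^15)^2 = 32768^2 = 1073741824
2^31 = 2 * 2^30 = 2 * 1073741824 = 2147483648

Result: 2147483648
Multiplications needed: 8 (8 lines after 2^1)

2^31 = 2147483648. Using exponentiation by squaring, this requires 8 multiplications. The key idea: if the exponent is even, square the half-power; if odd, multiply by the base once.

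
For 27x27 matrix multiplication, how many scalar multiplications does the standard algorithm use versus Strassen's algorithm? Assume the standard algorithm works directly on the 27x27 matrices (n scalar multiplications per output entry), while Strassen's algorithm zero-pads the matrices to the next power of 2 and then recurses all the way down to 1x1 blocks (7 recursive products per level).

Matrix multiplication for 27x27 matrices:

Strassen's algorithm requires power-of-2 dimensions. Pad 27x27 to 32x32 (next power of 2).

Standard algorithm: 27^3 = 19683 multiplications
Strassen's algorithm: 7^(log2(32)) = 7^5 = 16807 multiplications
Savings: 19683 - 16807 = 2876 multiplications

Standard: 19683 multiplications (27^3). Strassen: 16807 multiplications (7^5, after padding to 32x32). Strassen reduces 8 recursive multiplications to 7 at each level.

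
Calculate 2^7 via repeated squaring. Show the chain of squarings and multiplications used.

Computing 2^7 by squaring (build up from 2^1; each line after the first costs one multiplication):

2^1 = 2
2^2 = (2^1)^2 = 2^2 = 4
2^3 = 2 * 2^2 = 2 * 4 = 8
2^6 = (2^3)^2 = 8^2 = 64
2^7 = 2 * 2^6 = 2 * 64 = 128

Result: 128
Multiplications needed: 4 (4 lines after 2^1)

2^7 = 128. Using exponentiation by squaring, this requires 4 multiplications. The key idea: if the exponent is even, square the half-power; if odd, multiply by the base once.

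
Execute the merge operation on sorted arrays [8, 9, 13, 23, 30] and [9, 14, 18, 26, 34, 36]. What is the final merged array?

Merging process:

Compare 8 vs 9: take 8 from left. Merged: [8]
Compare 9 vs 9: take 9 from left. Merged: [8, 9]
Compare 13 vs 9: take 9 from right. Merged: [8, 9, 9]
Compare 13 vs 14: take 13 from left. Merged: [8, 9, 9, 13]
Compare 23 vs 14: take 14 from right. Merged: [8, 9, 9, 13, 14]
Compare 23 vs 18: take 18 from right. Merged: [8, 9, 9, 13, 14, 18]
Compare 23 vs 26: take 23 from left. Merged: [8, 9, 9, 13, 14, 18, 23]
Compare 30 vs 26: take 26 from right. Merged: [8, 9, 9, 13, 14, 18, 23, 26]
Compare 30 vs 34: take 30 from left. Merged: [8, 9, 9, 13, 14, 18, 23, 26, 30]
Append remaining from right: [34, 36]. Merged: [8, 9, 9, 13, 14, 18, 23, 26, 30, 34, 36]

Final merged array: [8, 9, 9, 13, 14, 18, 23, 26, 30, 34, 36]
Total comparisons: 9

The merged array is [8, 9, 9, 13, 14, 18, 23, 26, 30, 34, 36], requiring 9 comparisons. The merge step runs in O(n) time where n is the total number of elements.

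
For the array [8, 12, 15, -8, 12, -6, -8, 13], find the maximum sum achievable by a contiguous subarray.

Using Kadane's algorithm on [8, 12, 15, -8, 12, -6, -8, 13]:

Scanning through the array:
Position 1 (value 12): max_ending_here = 20, max_so_far = 20
Position 2 (value 15): max_ending_here = 35, max_so_far = 35
Position 3 (value -8): max_ending_here = 27, max_so_far = 35
Position 4 (value 12): max_ending_here = 39, max_so_far = 39
Position 5 (value -6): max_ending_here = 33, max_so_far = 39
Position 6 (value -8): max_ending_here = 25, max_so_far = 39
Position 7 (value 13): max_ending_here = 38, max_so_far = 39

Maximum subarray: [8, 12, 15, -8, 12]
Maximum sum: 39

The maximum subarray is [8, 12, 15, -8, 12] with sum 39. This subarray runs from index 0 to index 4.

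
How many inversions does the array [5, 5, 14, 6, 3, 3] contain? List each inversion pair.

Finding inversions in [5, 5, 14, 6, 3, 3]:

(0, 4): arr[0]=5 > arr[4]=3
(0, 5): arr[0]=5 > arr[5]=3
(1, 4): arr[1]=5 > arr[4]=3
(1, 5): arr[1]=5 > arr[5]=3
(2, 3): arr[2]=14 > arr[3]=6
(2, 4): arr[2]=14 > arr[4]=3
(2, 5): arr[2]=14 > arr[5]=3
(3, 4): arr[3]=6 > arr[4]=3
(3, 5): arr[3]=6 > arr[5]=3

Total inversions: 9

The array has 9 inversion(s): (0,4), (0,5), (1,4), (1,5), (2,3), (2,4), (2,5), (3,4), (3,5). Each pair (i,j) satisfies i < j and arr[i] > arr[j].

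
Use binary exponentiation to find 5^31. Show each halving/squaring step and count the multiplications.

Computing 5^31 by squaring (build up from 5^1; each line after the first costs one multiplication):

5^1 = 5
5^2 = (5^1)^2 = 5^2 = 25
5^3 = 5 * 5^2 = 5 * 25 = 125
5^6 = (5^3)^2 = 125^2 = 15625
5^7 = 5 * 5^6 = 5 * 15625 = 78125
5^14 = (5^7)^2 = 78125^2 = 6103515625
5^15 = 5 * 5^14 = 5 * 6103515625 = 30517578125
5^30 = (5^15)^2 = 30517578125^2 = 931322574615478515625
5^31 = 5 * 5^30 = 5 * 931322574615478515625 = 4656612873077392578125

Result: 4656612873077392578125
Multiplications needed: 8 (8 lines after 5^1)

5^31 = 4656612873077392578125. Using exponentiation by squaring, this requires 8 multiplications. The key idea: if the exponent is even, square the half-power; if odd, multiply by the base once.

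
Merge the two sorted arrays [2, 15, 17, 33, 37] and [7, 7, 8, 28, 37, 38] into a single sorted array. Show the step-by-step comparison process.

Merging process:

Compare 2 vs 7: take 2 from left. Merged: [2]
Compare 15 vs 7: take 7 from right. Merged: [2, 7]
Compare 15 vs 7: take 7 from right. Merged: [2, 7, 7]
Compare 15 vs 8: take 8 from right. Merged: [2, 7, 7, 8]
Compare 15 vs 28: take 15 from left. Merged: [2, 7, 7, 8, 15]
Compare 17 vs 28: take 17 from left. Merged: [2, 7, 7, 8, 15, 17]
Compare 33 vs 28: take 28 from right. Merged: [2, 7, 7, 8, 15, 17, 28]
Compare 33 vs 37: take 33 from left. Merged: [2, 7, 7, 8, 15, 17, 28, 33]
Compare 37 vs 37: take 37 from left. Merged: [2, 7, 7, 8, 15, 17, 28, 33, 37]
Append remaining from right: [37, 38]. Merged: [2, 7, 7, 8, 15, 17, 28, 33, 37, 37, 38]

Final merged array: [2, 7, 7, 8, 15, 17, 28, 33, 37, 37, 38]
Total comparisons: 9

The merged array is [2, 7, 7, 8, 15, 17, 28, 33, 37, 37, 38], requiring 9 comparisons. The merge step runs in O(n) time where n is the total number of elements.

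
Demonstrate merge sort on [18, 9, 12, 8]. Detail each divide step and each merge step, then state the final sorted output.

Merge sort trace:

Split: [18, 9, 12, 8] -> [18, 9] and [12, 8]
  Split: [18, 9] -> [18] and [9]
  Merge: [18] + [9] -> [9, 18]
  Split: [12, 8] -> [12] and [8]
  Merge: [12] + [8] -> [8, 12]
Merge: [9, 18] + [8, 12] -> [8, 9, 12, 18]

Final sorted array: [8, 9, 12, 18]

The merge sort proceeds by recursively splitting the array and merging sorted halves.
After all merges, the sorted array is [8, 9, 12, 18].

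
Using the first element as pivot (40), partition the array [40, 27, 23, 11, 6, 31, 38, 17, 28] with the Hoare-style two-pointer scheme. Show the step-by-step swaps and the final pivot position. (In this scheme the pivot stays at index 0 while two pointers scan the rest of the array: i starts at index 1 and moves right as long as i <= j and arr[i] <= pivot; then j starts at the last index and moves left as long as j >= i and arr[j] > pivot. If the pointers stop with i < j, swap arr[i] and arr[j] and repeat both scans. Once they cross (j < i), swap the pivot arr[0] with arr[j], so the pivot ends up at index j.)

Hoare-style two-pointer partition with pivot = 40:

Initial array: [40, 27, 23, 11, 6, 31, 38, 17, 28]

Pointers start at i = 1, j = 8.
i ends at 9, j ends at 8: the pointers have crossed (j < i), so scanning stops.

Swap pivot arr[0] with arr[8] to place pivot at position 8: [28, 27, 23, 11, 6, 31, 38, 17, 40]
Pivot position: 8

After partitioning with pivot 40, the array becomes [28, 27, 23, 11, 6, 31, 38, 17, 40]. The pivot is placed at index 8. All elements to the left of the pivot are <= 40, and all elements to the right are > 40.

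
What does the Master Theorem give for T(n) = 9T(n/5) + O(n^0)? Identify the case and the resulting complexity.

Master Theorem for T(n) = 9T(n/5) + O(n^0):

a = 9, b = 5, c = 0
log_b(a) = log_5(9) = 1.3652

Case 1: c = 0 < log_5(9) = 1.3652
T(n) = O(n^(log_5 9))

For T(n) = 9T(n/5) + O(n^0): log_5(9) = 1.3652. This is Case 1 of the Master Theorem (c < log_b(a), work dominated by leaves), giving O(n^(log_5 9)).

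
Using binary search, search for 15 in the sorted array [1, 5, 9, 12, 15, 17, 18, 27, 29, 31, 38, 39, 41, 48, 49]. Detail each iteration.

Binary search for 15 in [1, 5, 9, 12, 15, 17, 18, 27, 29, 31, 38, 39, 41, 48, 49]:

lo=0, hi=14, mid=7, arr[mid]=27 -> 27 > 15, search left half
lo=0, hi=6, mid=3, arr[mid]=12 -> 12 < 15, search right half
lo=4, hi=6, mid=5, arr[mid]=17 -> 17 > 15, search left half
lo=4, hi=4, mid=4, arr[mid]=15 -> Found target at index 4!

Binary search finds 15 at index 4 after 4 comparisons. The search repeatedly halves the search space by comparing with the middle element.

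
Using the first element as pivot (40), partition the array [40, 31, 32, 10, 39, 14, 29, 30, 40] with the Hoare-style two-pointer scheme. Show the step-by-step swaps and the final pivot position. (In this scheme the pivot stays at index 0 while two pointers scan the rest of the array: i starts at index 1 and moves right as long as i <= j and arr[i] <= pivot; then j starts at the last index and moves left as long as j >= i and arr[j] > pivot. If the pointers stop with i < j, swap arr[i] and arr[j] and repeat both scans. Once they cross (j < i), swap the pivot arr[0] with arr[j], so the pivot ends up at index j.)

Hoare-style two-pointer partition with pivot = 40:

Initial array: [40, 31, 32, 10, 39, 14, 29, 30, 40]

Pointers start at i = 1, j = 8.
i ends at 9, j ends at 8: the pointers have crossed (j < i), so scanning stops.

Swap pivot arr[0] with arr[8] to place pivot at position 8: [40, 31, 32, 10, 39, 14, 29, 30, 40]
Pivot position: 8

After partitioning with pivot 40, the array becomes [40, 31, 32, 10, 39, 14, 29, 30, 40]. The pivot is placed at index 8. All elements to the left of the pivot are <= 40, and all elements to the right are > 40.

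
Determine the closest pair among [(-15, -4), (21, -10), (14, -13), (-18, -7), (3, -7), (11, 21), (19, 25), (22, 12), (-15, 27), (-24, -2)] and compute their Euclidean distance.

Computing all pairwise distances among 10 points:

d((-15, -4), (21, -10)) = 36.4966
d((-15, -4), (14, -13)) = 30.3645
d((-15, -4), (-18, -7)) = 4.2426 <-- minimum
d((-15, -4), (3, -7)) = 18.2483
d((-15, -4), (11, 21)) = 36.0694
d((-15, -4), (19, 25)) = 44.6878
d((-15, -4), (22, 12)) = 40.3113
d((-15, -4), (-15, 27)) = 31.0
d((-15, -4), (-24, -2)) = 9.2195
d((21, -10), (14, -13)) = 7.6158
d((21, -10), (-18, -7)) = 39.1152
d((21, -10), (3, -7)) = 18.2483
d((21, -10), (11, 21)) = 32.573
d((21, -10), (19, 25)) = 35.0571
d((21, -10), (22, 12)) = 22.0227
d((21, -10), (-15, 27)) = 51.6236
d((21, -10), (-24, -2)) = 45.7056
d((14, -13), (-18, -7)) = 32.5576
d((14, -13), (3, -7)) = 12.53
d((14, -13), (11, 21)) = 34.1321
d((14, -13), (19, 25)) = 38.3275
d((14, -13), (22, 12)) = 26.2488
d((14, -13), (-15, 27)) = 49.4065
d((14, -13), (-24, -2)) = 39.5601
d((-18, -7), (3, -7)) = 21.0
d((-18, -7), (11, 21)) = 40.3113
d((-18, -7), (19, 25)) = 48.9183
d((-18, -7), (22, 12)) = 44.2832
d((-18, -7), (-15, 27)) = 34.1321
d((-18, -7), (-24, -2)) = 7.8102
d((3, -7), (11, 21)) = 29.1204
d((3, -7), (19, 25)) = 35.7771
d((3, -7), (22, 12)) = 26.8701
d((3, -7), (-15, 27)) = 38.4708
d((3, -7), (-24, -2)) = 27.4591
d((11, 21), (19, 25)) = 8.9443
d((11, 21), (22, 12)) = 14.2127
d((11, 21), (-15, 27)) = 26.6833
d((11, 21), (-24, -2)) = 41.8808
d((19, 25), (22, 12)) = 13.3417
d((19, 25), (-15, 27)) = 34.0588
d((19, 25), (-24, -2)) = 50.774
d((22, 12), (-15, 27)) = 39.9249
d((22, 12), (-24, -2)) = 48.0833
d((-15, 27), (-24, -2)) = 30.3645

Closest pair: (-15, -4) and (-18, -7) with distance 4.2426

The closest pair is (-15, -4) and (-18, -7) with Euclidean distance 4.2426. For 10 points, brute-force pairwise comparison is shown above. For large n, the divide-and-conquer algorithm (sort by x, recurse on halves, check the dividing strip) achieves O(n log n).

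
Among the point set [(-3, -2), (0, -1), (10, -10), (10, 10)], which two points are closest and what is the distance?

Computing all pairwise distances among 4 points:

d((-3, -2), (0, -1)) = 3.1623 <-- minimum
d((-3, -2), (10, -10)) = 15.2643
d((-3, -2), (10, 10)) = 17.6918
d((0, -1), (10, -10)) = 13.4536
d((0, -1), (10, 10)) = 14.8661
d((10, -10), (10, 10)) = 20.0

Closest pair: (-3, -2) and (0, -1) with distance 3.1623

The closest pair is (-3, -2) and (0, -1) with Euclidean distance 3.1623. For 4 points, brute-force pairwise comparison is shown above. For large n, the divide-and-conquer algorithm (sort by x, recurse on halves, check the dividing strip) achieves O(n log n).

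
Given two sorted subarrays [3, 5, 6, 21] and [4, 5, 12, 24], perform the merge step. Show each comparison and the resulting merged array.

Merging process:

Compare 3 vs 4: take 3 from left. Merged: [3]
Compare 5 vs 4: take 4 from right. Merged: [3, 4]
Compare 5 vs 5: take 5 from left. Merged: [3, 4, 5]
Compare 6 vs 5: take 5 from right. Merged: [3, 4, 5, 5]
Compare 6 vs 12: take 6 from left. Merged: [3, 4, 5, 5, 6]
Compare 21 vs 12: take 12 from right. Merged: [3, 4, 5, 5, 6, 12]
Compare 21 vs 24: take 21 from left. Merged: [3, 4, 5, 5, 6, 12, 21]
Append remaining from right: [24]. Merged: [3, 4, 5, 5, 6, 12, 21, 24]

Final merged array: [3, 4, 5, 5, 6, 12, 21, 24]
Total comparisons: 7

The merged array is [3, 4, 5, 5, 6, 12, 21, 24], requiring 7 comparisons. The merge step runs in O(n) time where n is the total number of elements.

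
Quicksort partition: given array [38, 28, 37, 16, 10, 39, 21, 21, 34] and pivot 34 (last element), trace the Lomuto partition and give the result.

Lomuto partition with pivot = 34:

Initial array: [38, 28, 37, 16, 10, 39, 21, 21, 34]

arr[0]=38 > 34: no swap
arr[1]=28 <= 34: swap with position 0, array becomes [28, 38, 37, 16, 10, 39, 21, 21, 34]
arr[2]=37 > 34: no swap
arr[3]=16 <= 34: swap with position 1, array becomes [28, 16, 37, 38, 10, 39, 21, 21, 34]
arr[4]=10 <= 34: swap with position 2, array becomes [28, 16, 10, 38, 37, 39, 21, 21, 34]
arr[5]=39 > 34: no swap
arr[6]=21 <= 34: swap with position 3, array becomes [28, 16, 10, 21, 37, 39, 38, 21, 34]
arr[7]=21 <= 34: swap with position 4, array becomes [28, 16, 10, 21, 21, 39, 38, 37, 34]

Place pivot at position 5: [28, 16, 10, 21, 21, 34, 38, 37, 39]
Pivot position: 5

After partitioning with pivot 34, the array becomes [28, 16, 10, 21, 21, 34, 38, 37, 39]. The pivot is placed at index 5. All elements to the left of the pivot are <= 34, and all elements to the right are > 34.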